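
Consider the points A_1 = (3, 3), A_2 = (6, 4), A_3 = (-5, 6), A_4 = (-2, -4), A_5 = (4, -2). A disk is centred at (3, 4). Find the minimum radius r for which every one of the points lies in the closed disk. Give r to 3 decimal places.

9.434

The required radius is the distance from (3, 4) to the farthest point.
Squared distances: 1, 9, 68, 89, 37.
Maximum is 89, attained at A_4.
r = √89 ≈ 9.434.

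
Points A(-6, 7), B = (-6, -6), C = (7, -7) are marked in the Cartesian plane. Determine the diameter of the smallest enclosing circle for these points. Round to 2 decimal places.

19.10

Side lengths²: AB² = 169, AC² = 365, BC² = 170.
Since AC² = 365 ≥ 170 + 169 = 339, the angle opposite AC is not acute, so the smallest enclosing circle has AC as diameter.
Centre = midpoint of AC = (0.5, 0), r² = 365/4 = 91.25.
Diameter = 2r = 2√(91.25) ≈ 19.10.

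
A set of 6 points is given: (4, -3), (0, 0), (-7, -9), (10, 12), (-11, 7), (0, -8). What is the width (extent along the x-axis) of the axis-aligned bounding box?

21

max x = 10, min x = -11, so width = 21.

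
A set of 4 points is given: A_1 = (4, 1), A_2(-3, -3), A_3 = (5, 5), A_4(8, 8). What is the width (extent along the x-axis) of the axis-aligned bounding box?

max x = 8, min x = -3, so width = 11.

11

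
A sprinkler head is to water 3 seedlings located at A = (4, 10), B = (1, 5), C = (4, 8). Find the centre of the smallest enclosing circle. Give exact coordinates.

(2.5, 7.5)

Side lengths²: AB² = 34, AC² = 4, BC² = 18.
Since AB² = 34 ≥ 18 + 4 = 22, the angle opposite AB is not acute, so the smallest enclosing circle has AB as diameter.
Centre = midpoint of AB = (2.5, 7.5), r² = 34/4 = 8.5.
Centre = (2.5, 7.5).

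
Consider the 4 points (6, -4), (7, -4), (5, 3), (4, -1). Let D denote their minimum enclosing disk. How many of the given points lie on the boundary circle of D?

By Welzl's lemma the MEC is supported by two points (diametrically opposite) or three points (on a circumcircle).
The farthest pair is (7, -4)–(5, 3) with squared distance 53. The circle on this segment as diameter has centre (6, -0.5) and r² = 53/4 = 13.25.
Check (6, -4): distance² to centre = 12.25 ≤ 13.25, so it lies inside.
All remaining points lie in this disk, and no smaller disk contains both endpoints, so this is the minimum enclosing circle.
The points at distance exactly r from the centre are (7, -4), (5, 3) — 2 points.

2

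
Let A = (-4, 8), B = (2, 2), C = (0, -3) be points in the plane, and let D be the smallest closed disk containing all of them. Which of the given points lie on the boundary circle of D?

Side lengths²: AB² = 72, AC² = 137, BC² = 29.
Since AC² = 137 ≥ 72 + 29 = 101, the angle opposite AC is not acute, so the smallest enclosing circle has AC as diameter.
Centre = midpoint of AC = (-2, 2.5), r² = 137/4 = 34.25.
The points at distance exactly r from the centre are A, C — 2 points.

A, C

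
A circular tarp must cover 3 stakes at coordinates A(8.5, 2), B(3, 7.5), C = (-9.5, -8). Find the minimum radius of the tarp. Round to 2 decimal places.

10.35

Side lengths²: AB² = 60.5, AC² = 424, BC² = 396.5.
Since AC² = 424 < 396.5 + 60.5 = 457, the triangle is acute, so the smallest enclosing circle is the circumcircle.
Circumcentre = (-29/28, -57/28), r² = 42029/392.
r = √(42029/392) ≈ 10.35.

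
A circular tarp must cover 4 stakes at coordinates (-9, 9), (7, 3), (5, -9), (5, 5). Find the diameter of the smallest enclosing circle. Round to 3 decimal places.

By Welzl's lemma the MEC is supported by two points (diametrically opposite) or three points (on a circumcircle).
The farthest pair is (-9, 9)–(5, -9) with squared distance 520. The circle on this segment as diameter has centre (-2, 0) and r² = 520/4 = 130.
Check (7, 3): distance² to centre = 90 ≤ 130, so it lies inside.
All remaining points lie in this disk, and no smaller disk contains both endpoints, so this is the minimum enclosing circle.
Diameter = 2r = 2√130 ≈ 22.804.

22.804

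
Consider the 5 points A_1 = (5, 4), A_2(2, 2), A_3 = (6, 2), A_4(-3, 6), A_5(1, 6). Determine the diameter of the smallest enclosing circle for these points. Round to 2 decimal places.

9.85

A smallest enclosing disk is always determined by at most three of the input points on its boundary.
The farthest pair is A_3–A_4 with squared distance 97. The circle on this segment as diameter has centre (1.5, 4) and r² = 97/4 = 24.25.
Check A_1: distance² to centre = 12.25 ≤ 24.25, so it lies inside.
All remaining points lie in this disk, and no smaller disk contains both endpoints, so this is the minimum enclosing circle.
Diameter = 2r = 2√(24.25) ≈ 9.85.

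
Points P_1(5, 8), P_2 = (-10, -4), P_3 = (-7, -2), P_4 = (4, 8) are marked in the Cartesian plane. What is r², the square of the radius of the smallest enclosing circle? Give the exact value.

92.25

The farthest pair is P_1–P_2 with squared distance 369. The circle on this segment as diameter has centre (-2.5, 2) and r² = 369/4 = 92.25.
Check P_3: distance² to centre = 36.25 ≤ 92.25, so it lies inside.
All remaining points lie in this disk, and no smaller disk contains both endpoints, so this is the minimum enclosing circle.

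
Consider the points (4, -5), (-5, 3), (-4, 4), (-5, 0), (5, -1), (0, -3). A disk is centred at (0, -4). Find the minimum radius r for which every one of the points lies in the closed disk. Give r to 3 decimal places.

8.944

The required radius is the distance from (0, -4) to the farthest point.
Squared distances: 17, 74, 80, 41, 34, 1.
Maximum is 80, attained at (-4, 4).
r = √80 ≈ 8.944.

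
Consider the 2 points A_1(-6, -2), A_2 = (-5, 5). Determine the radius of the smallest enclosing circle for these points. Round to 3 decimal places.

The smallest circle enclosing two points has them as diameter endpoints.
Centre = midpoint = (-5.5, 1.5); r² = |A_1A_2|²/4 = 50/4 = 12.5.
r = √(12.5) ≈ 3.536.

3.536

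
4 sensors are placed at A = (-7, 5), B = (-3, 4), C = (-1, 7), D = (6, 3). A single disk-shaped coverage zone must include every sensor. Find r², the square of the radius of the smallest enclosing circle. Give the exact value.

43.25

The farthest pair is A–D with squared distance 173. The circle on this segment as diameter has centre (-0.5, 4) and r² = 173/4 = 43.25.
Check B: distance² to centre = 6.25 ≤ 43.25, so it lies inside.
All remaining points lie in this disk, and no smaller disk contains both endpoints, so this is the minimum enclosing circle.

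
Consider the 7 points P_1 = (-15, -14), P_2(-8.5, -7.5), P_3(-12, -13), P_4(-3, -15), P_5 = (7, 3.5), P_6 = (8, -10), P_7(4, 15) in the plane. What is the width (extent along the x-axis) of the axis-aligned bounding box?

max x = 8, min x = -15, so width = 23.

23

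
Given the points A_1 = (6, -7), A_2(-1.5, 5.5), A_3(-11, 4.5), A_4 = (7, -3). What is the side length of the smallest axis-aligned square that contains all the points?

18

The bounding box has width 18 and height 12.5.
An axis-aligned square enclosing the set must have side ≥ max(width, height).
So the minimum side is max(18, 12.5) = 18.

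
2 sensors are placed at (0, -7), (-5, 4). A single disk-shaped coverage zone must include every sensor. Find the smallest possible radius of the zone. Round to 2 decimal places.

6.04

The smallest circle enclosing two points has them as diameter endpoints.
Centre = midpoint = (-2.5, -1.5); r² = |(0, -7)−(-5, 4)|²/4 = 146/4 = 36.5.
r = √(36.5) ≈ 6.04.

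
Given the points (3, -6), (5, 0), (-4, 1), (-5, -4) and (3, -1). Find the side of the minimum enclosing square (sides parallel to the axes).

The bounding box has width 10 and height 7.
An axis-aligned square enclosing the set must have side ≥ max(width, height).
So the minimum side is max(10, 7) = 10.

10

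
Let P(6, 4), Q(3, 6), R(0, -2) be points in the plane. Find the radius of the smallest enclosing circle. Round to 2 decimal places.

4.36

Side lengths²: PQ² = 13, PR² = 72, QR² = 73.
Since QR² = 73 < 72 + 13 = 85, the triangle is acute, so the smallest enclosing circle is the circumcircle.
Circumcentre = (2.3, 1.7), r² = 18.98.
r = √(18.98) ≈ 4.36.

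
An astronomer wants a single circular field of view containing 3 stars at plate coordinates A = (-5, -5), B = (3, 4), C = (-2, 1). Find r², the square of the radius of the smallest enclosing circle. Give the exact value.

36.25

Side lengths²: AB² = 145, AC² = 45, BC² = 34.
Since AB² = 145 ≥ 45 + 34 = 79, the angle opposite AB is not acute, so the smallest enclosing circle has AB as diameter.
Centre = midpoint of AB = (-1, -0.5), r² = 145/4 = 36.25.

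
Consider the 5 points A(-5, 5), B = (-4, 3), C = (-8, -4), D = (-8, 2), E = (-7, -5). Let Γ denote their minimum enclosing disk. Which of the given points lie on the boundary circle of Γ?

A smallest enclosing disk is always determined by at most three of the input points on its boundary.
The farthest pair is A–E with squared distance 104. The circle on this segment as diameter has centre (-6, 0) and r² = 104/4 = 26.
Check B: distance² to centre = 13 ≤ 26, so it lies inside.
All remaining points lie in this disk, and no smaller disk contains both endpoints, so this is the minimum enclosing circle.
The points at distance exactly r from the centre are A, E — 2 points.

A, E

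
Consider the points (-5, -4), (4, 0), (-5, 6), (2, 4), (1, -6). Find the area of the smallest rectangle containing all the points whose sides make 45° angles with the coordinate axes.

In coordinates u = x + y, v = x − y the rectangle is axis-aligned; the map (x,y)→(u,v) scales areas by 2.
u-values: -9, 4, 1, 6, -5; range = 6 − (-9) = 15.
v-values: -1, 4, -11, -2, 7; range = 7 − (-11) = 18.
Area = (15 × 18) / 2 = 135.

135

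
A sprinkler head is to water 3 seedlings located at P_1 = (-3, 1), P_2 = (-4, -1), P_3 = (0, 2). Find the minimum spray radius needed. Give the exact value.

2.5

Side lengths²: P_1P_2² = 5, P_1P_3² = 10, P_2P_3² = 25.
Since P_2P_3² = 25 ≥ 10 + 5 = 15, the angle opposite P_2P_3 is not acute, so the smallest enclosing circle has P_2P_3 as diameter.
Centre = midpoint of P_2P_3 = (-2, 0.5), r² = 25/4 = 6.25.
r = √(6.25) = 2.5.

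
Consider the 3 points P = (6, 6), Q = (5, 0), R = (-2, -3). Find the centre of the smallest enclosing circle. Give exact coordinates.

Side lengths²: PQ² = 37, PR² = 145, QR² = 58.
Since PR² = 145 ≥ 58 + 37 = 95, the angle opposite PR is not acute, so the smallest enclosing circle has PR as diameter.
Centre = midpoint of PR = (2, 1.5), r² = 145/4 = 36.25.
Centre = (2, 1.5).

(2, 1.5)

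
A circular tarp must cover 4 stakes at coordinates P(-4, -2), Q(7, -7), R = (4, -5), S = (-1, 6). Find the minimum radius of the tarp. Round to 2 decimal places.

The minimum enclosing circle of a finite set is fixed by two of the points (as a diameter) or three (as a circumcircle).
The farthest pair is Q–S with squared distance 233. The circle on this segment as diameter has centre (3, -0.5) and r² = 233/4 = 58.25.
Check P: distance² to centre = 51.25 ≤ 58.25, so it lies inside.
All remaining points lie in this disk, and no smaller disk contains both endpoints, so this is the minimum enclosing circle.
r = √(58.25) ≈ 7.63.

7.63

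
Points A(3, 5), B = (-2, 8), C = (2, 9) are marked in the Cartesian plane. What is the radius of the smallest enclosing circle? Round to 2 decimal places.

2.92

Side lengths²: AB² = 34, AC² = 17, BC² = 17.
Since AB² = 34 ≥ 17 + 17 = 34, the angle opposite AB is not acute, so the smallest enclosing circle has AB as diameter.
Centre = midpoint of AB = (0.5, 6.5), r² = 34/4 = 8.5.
r = √(8.5) ≈ 2.92.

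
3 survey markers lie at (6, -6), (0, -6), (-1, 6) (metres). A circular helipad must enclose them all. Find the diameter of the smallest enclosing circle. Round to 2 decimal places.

13.89

Call the three points A, B, C in the order given.
Side lengths²: AB² = 36, AC² = 193, BC² = 145.
Since AC² = 193 ≥ 145 + 36 = 181, the angle opposite AC is not acute, so the smallest enclosing circle has AC as diameter.
Centre = midpoint of AC = (2.5, 0), r² = 193/4 = 48.25.
Diameter = 2r = 2√(48.25) ≈ 13.89.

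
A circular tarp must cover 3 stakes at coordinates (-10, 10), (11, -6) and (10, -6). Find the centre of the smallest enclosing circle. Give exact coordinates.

Call the three points A, B, C in the order given.
Side lengths²: AB² = 697, AC² = 656, BC² = 1.
Since AB² = 697 ≥ 656 + 1 = 657, the angle opposite AB is not acute, so the smallest enclosing circle has AB as diameter.
Centre = midpoint of AB = (0.5, 2), r² = 697/4 = 174.25.
Centre = (0.5, 2).

(0.5, 2)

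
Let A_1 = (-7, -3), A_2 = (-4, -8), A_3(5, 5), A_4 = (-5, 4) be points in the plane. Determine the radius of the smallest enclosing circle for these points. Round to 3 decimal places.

A smallest enclosing disk is always determined by at most three of the input points on its boundary.
The farthest pair is A_2–A_3 with squared distance 250. The circle on this segment as diameter has centre (0.5, -1.5) and r² = 250/4 = 62.5.
Check A_1: distance² to centre = 58.5 ≤ 62.5, so it lies inside.
All remaining points lie in this disk, and no smaller disk contains both endpoints, so this is the minimum enclosing circle.
r = √(62.5) ≈ 7.906.

7.906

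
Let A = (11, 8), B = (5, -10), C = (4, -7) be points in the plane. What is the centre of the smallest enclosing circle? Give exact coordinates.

Side lengths²: AB² = 360, AC² = 274, BC² = 10.
Since AB² = 360 ≥ 274 + 10 = 284, the angle opposite AB is not acute, so the smallest enclosing circle has AB as diameter.
Centre = midpoint of AB = (8, -1), r² = 360/4 = 90.
Centre = (8, -1).

(8, -1)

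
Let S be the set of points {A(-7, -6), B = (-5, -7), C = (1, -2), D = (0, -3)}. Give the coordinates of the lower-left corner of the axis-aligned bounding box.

x-range [-7, 1], y-range [-7, -2].
The lower-left corner is (-7, -7).

(-7, -7)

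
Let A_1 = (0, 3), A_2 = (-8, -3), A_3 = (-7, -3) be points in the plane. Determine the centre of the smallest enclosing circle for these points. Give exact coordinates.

(-4, 0)

Side lengths²: A_1A_2² = 100, A_1A_3² = 85, A_2A_3² = 1.
Since A_1A_2² = 100 ≥ 85 + 1 = 86, the angle opposite A_1A_2 is not acute, so the smallest enclosing circle has A_1A_2 as diameter.
Centre = midpoint of A_1A_2 = (-4, 0), r² = 100/4 = 25.
Centre = (-4, 0).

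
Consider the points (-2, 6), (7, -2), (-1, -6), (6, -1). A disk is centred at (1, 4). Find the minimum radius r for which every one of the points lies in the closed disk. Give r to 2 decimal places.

The required radius is the distance from (1, 4) to the farthest point.
Squared distances: 13, 72, 104, 50.
Maximum is 104, attained at (-1, -6).
r = √104 ≈ 10.20.

10.20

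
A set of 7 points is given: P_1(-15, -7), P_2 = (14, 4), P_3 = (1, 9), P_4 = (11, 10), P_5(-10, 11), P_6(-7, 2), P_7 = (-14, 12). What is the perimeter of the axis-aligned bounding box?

Width = max x − min x = 14 − (-15) = 29.
Height = max y − min y = 12 − (-7) = 19.
Perimeter = 2(29 + 19) = 96.

96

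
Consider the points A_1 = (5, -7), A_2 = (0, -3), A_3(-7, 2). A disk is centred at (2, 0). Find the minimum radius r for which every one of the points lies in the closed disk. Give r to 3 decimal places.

9.220

The required radius is the distance from (2, 0) to the farthest point.
Squared distances: 58, 13, 85.
Maximum is 85, attained at A_3.
r = √85 ≈ 9.220.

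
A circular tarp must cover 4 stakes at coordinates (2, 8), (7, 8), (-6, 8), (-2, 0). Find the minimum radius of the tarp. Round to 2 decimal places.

By Welzl's lemma the MEC is supported by two points (diametrically opposite) or three points (on a circumcircle).
The minimum enclosing circle is determined by three boundary points: (7, 8), (-6, 8), (-2, 0).
Their circumcentre is (0.5, 6.25) with r² = 45.3125.
The farthest remaining point (2, 8) is at distance² 5.3125 ≤ 45.3125.
r = √(45.3125) ≈ 6.73.

6.73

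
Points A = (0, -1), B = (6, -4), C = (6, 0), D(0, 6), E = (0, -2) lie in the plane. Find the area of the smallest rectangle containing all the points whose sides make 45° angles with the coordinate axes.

In coordinates u = x + y, v = x − y the rectangle is axis-aligned; the map (x,y)→(u,v) scales areas by 2.
u-values: -1, 2, 6, 6, -2; range = 6 − (-2) = 8.
v-values: 1, 10, 6, -6, 2; range = 10 − (-6) = 16.
Area = (8 × 16) / 2 = 64.

64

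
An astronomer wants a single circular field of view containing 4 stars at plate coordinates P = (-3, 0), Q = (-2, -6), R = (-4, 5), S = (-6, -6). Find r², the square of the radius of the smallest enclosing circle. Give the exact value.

A smallest enclosing disk is always determined by at most three of the input points on its boundary.
The minimum enclosing circle is determined by three boundary points: Q, R, S.
Their circumcentre is (-4, -15/22) with r² = 15625/484.
The farthest remaining point P is at distance² 709/484 ≤ 15625/484.

15625/484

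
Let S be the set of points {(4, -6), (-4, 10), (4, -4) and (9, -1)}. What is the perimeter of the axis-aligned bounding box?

58

Width = max x − min x = 9 − (-4) = 13.
Height = max y − min y = 10 − (-6) = 16.
Perimeter = 2(13 + 16) = 58.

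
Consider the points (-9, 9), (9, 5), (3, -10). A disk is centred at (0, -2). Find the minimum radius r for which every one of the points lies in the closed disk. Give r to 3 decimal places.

14.213

The required radius is the distance from (0, -2) to the farthest point.
Squared distances: 202, 130, 73.
Maximum is 202, attained at (-9, 9).
r = √202 ≈ 14.213.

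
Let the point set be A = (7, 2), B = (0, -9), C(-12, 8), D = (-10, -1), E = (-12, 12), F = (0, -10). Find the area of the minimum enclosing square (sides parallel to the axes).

The bounding box has width 19 and height 22.
An axis-aligned square enclosing the set must have side ≥ max(width, height).
So the minimum side is max(19, 22) = 22.
Area = 22² = 484.

484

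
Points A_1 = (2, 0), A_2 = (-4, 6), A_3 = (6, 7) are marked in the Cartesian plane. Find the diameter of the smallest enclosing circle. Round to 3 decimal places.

Side lengths²: A_1A_2² = 72, A_1A_3² = 65, A_2A_3² = 101.
Since A_2A_3² = 101 < 72 + 65 = 137, the triangle is acute, so the smallest enclosing circle is the circumcircle.
Circumcentre = (25/22, 113/22), r² = 6565/242.
Diameter = 2r = 2√(6565/242) ≈ 10.417.

10.417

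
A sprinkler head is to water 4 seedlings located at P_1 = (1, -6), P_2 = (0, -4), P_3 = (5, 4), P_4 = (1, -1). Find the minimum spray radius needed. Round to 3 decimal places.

By Welzl's lemma the MEC is supported by two points (diametrically opposite) or three points (on a circumcircle).
The farthest pair is P_1–P_3 with squared distance 116. The circle on this segment as diameter has centre (3, -1) and r² = 116/4 = 29.
Check P_2: distance² to centre = 18 ≤ 29, so it lies inside.
All remaining points lie in this disk, and no smaller disk contains both endpoints, so this is the minimum enclosing circle.
r = √29 ≈ 5.385.

5.385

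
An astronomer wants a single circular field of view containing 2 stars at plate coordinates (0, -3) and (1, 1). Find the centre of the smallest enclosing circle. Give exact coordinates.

The smallest circle enclosing two points has them as diameter endpoints.
Centre = midpoint = (0.5, -1); r² = |(0, -3)−(1, 1)|²/4 = 17/4 = 4.25.
Centre = (0.5, -1).

(0.5, -1)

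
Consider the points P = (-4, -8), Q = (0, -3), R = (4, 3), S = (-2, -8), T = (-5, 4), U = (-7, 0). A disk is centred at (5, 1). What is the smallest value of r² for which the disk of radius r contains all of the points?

162

The required radius is the distance from (5, 1) to the farthest point.
Squared distances: 162, 41, 5, 130, 109, 145.
Maximum is 162, attained at P.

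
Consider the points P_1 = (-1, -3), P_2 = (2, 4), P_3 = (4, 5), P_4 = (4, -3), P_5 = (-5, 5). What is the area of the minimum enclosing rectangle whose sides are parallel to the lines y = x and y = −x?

110.5

In coordinates u = x + y, v = x − y the rectangle is axis-aligned; the map (x,y)→(u,v) scales areas by 2.
u-values: -4, 6, 9, 1, 0; range = 9 − (-4) = 13.
v-values: 2, -2, -1, 7, -10; range = 7 − (-10) = 17.
Area = (13 × 17) / 2 = 110.5.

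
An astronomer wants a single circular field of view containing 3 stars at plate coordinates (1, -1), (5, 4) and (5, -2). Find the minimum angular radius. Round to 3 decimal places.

3.300

Call the three points A, B, C in the order given.
Side lengths²: AB² = 41, AC² = 17, BC² = 36.
Since AB² = 41 < 36 + 17 = 53, the triangle is acute, so the smallest enclosing circle is the circumcircle.
Circumcentre = (3.625, 1), r² = 10.890625.
r = √(10.890625) ≈ 3.300.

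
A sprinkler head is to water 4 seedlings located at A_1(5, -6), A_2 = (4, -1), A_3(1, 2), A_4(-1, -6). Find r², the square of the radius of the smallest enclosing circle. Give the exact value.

21.25

A smallest enclosing disk is always determined by at most three of the input points on its boundary.
The minimum enclosing circle is determined by three boundary points: A_1, A_3, A_4.
Their circumcentre is (2, -2.5) with r² = 21.25.
The farthest remaining point A_2 is at distance² 6.25 ≤ 21.25.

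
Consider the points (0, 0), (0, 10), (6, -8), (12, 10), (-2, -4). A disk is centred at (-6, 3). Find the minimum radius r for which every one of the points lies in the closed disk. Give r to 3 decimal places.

The required radius is the distance from (-6, 3) to the farthest point.
Squared distances: 45, 85, 265, 373, 65.
Maximum is 373, attained at (12, 10).
r = √373 ≈ 19.313.

19.313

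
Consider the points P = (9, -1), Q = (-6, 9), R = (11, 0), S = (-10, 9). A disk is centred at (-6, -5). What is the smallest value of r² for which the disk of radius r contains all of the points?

314

The required radius is the distance from (-6, -5) to the farthest point.
Squared distances: 241, 196, 314, 212.
Maximum is 314, attained at R.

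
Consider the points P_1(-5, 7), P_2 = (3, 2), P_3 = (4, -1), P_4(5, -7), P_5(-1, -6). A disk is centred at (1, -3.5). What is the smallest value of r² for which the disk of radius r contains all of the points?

The required radius is the distance from (1, -3.5) to the farthest point.
Squared distances: 146.25, 34.25, 15.25, 28.25, 10.25.
Maximum is 146.25, attained at P_1.

146.25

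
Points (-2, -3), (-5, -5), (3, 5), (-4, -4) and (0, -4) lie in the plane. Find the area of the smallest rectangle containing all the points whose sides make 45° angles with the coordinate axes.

In coordinates u = x + y, v = x − y the rectangle is axis-aligned; the map (x,y)→(u,v) scales areas by 2.
u-values: -5, -10, 8, -8, -4; range = 8 − (-10) = 18.
v-values: 1, 0, -2, 0, 4; range = 4 − (-2) = 6.
Area = (18 × 6) / 2 = 54.

54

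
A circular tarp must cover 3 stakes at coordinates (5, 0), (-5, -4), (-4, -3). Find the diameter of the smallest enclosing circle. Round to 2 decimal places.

10.77

Call the three points A, B, C in the order given.
Side lengths²: AB² = 116, AC² = 90, BC² = 2.
Since AB² = 116 ≥ 90 + 2 = 92, the angle opposite AB is not acute, so the smallest enclosing circle has AB as diameter.
Centre = midpoint of AB = (0, -2), r² = 116/4 = 29.
Diameter = 2r = 2√29 ≈ 10.77.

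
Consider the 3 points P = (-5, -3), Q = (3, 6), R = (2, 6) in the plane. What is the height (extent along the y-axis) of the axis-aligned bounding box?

9

max y = 6, min y = -3, so height = 9.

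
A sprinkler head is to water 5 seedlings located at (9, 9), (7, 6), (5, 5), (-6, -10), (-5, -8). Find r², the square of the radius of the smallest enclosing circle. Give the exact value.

The minimum enclosing circle of a finite set is fixed by two of the points (as a diameter) or three (as a circumcircle).
The farthest pair is (9, 9)–(-6, -10) with squared distance 586. The circle on this segment as diameter has centre (1.5, -0.5) and r² = 586/4 = 146.5.
Check (7, 6): distance² to centre = 72.5 ≤ 146.5, so it lies inside.
All remaining points lie in this disk, and no smaller disk contains both endpoints, so this is the minimum enclosing circle.

146.5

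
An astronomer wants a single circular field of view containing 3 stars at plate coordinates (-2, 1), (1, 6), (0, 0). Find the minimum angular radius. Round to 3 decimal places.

Call the three points A, B, C in the order given.
Side lengths²: AB² = 34, AC² = 5, BC² = 37.
Since BC² = 37 < 34 + 5 = 39, the triangle is acute, so the smallest enclosing circle is the circumcircle.
Circumcentre = (7/26, 79/26), r² = 3145/338.
r = √(3145/338) ≈ 3.050.

3.050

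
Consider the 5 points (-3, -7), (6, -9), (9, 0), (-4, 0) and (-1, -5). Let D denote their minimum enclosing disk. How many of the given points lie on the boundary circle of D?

The minimum enclosing circle is determined by three boundary points: (6, -9), (9, 0), (-4, 0).
Their circumcentre is (2.5, -17/6) with r² = 905/18.
The farthest remaining point (-3, -7) is at distance² 857/18 ≤ 905/18.
The points at distance exactly r from the centre are (6, -9), (9, 0), (-4, 0) — 3 points.

3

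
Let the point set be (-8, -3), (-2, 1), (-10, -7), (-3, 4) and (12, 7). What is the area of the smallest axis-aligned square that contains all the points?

484

The bounding box has width 22 and height 14.
An axis-aligned square enclosing the set must have side ≥ max(width, height).
So the minimum side is max(22, 14) = 22.
Area = 22² = 484.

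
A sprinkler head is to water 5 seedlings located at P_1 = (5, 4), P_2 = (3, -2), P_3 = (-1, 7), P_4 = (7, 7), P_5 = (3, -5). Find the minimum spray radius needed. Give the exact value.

A smallest enclosing disk is always determined by at most three of the input points on its boundary.
The minimum enclosing circle is determined by three boundary points: P_3, P_4, P_5.
Their circumcentre is (3, 5/3) with r² = 400/9.
The farthest remaining point P_2 is at distance² 121/9 ≤ 400/9.
r = √(400/9) = 20/3.

20/3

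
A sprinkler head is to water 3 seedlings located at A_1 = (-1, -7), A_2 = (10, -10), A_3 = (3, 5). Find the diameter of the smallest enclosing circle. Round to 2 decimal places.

Side lengths²: A_1A_2² = 130, A_1A_3² = 160, A_2A_3² = 274.
Since A_2A_3² = 274 < 160 + 130 = 290, the triangle is acute, so the smallest enclosing circle is the circumcircle.
Circumcentre = (73/12, -97/36), r² = 44525/648.
Diameter = 2r = 2√(44525/648) ≈ 16.58.

16.58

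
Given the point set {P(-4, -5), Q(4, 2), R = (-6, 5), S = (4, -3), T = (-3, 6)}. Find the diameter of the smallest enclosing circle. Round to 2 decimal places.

The minimum enclosing circle is determined by three boundary points: P, R, S.
Their circumcentre is (-25/21, 16/21) with r² = 18122/441.
The farthest remaining point T is at distance² 13544/441 ≤ 18122/441.
Diameter = 2r = 2√(18122/441) ≈ 12.82.

12.82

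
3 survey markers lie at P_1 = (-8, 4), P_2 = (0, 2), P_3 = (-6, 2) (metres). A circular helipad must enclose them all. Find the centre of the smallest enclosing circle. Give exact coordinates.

(-4, 3)

Side lengths²: P_1P_2² = 68, P_1P_3² = 8, P_2P_3² = 36.
Since P_1P_2² = 68 ≥ 36 + 8 = 44, the angle opposite P_1P_2 is not acute, so the smallest enclosing circle has P_1P_2 as diameter.
Centre = midpoint of P_1P_2 = (-4, 3), r² = 68/4 = 17.
Centre = (-4, 3).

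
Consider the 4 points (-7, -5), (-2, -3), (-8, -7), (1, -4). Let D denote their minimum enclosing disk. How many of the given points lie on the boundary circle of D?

By Welzl's lemma the MEC is supported by two points (diametrically opposite) or three points (on a circumcircle).
The farthest pair is (-8, -7)–(1, -4) with squared distance 90. The circle on this segment as diameter has centre (-3.5, -5.5) and r² = 90/4 = 22.5.
Check (-7, -5): distance² to centre = 12.5 ≤ 22.5, so it lies inside.
All remaining points lie in this disk, and no smaller disk contains both endpoints, so this is the minimum enclosing circle.
The points at distance exactly r from the centre are (-8, -7), (1, -4) — 2 points.

2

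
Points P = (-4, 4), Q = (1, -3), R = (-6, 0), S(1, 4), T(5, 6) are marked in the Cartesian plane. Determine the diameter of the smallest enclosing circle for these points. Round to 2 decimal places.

By Welzl's lemma the MEC is supported by two points (diametrically opposite) or three points (on a circumcircle).
The farthest pair is R–T with squared distance 157. The circle on this segment as diameter has centre (-0.5, 3) and r² = 157/4 = 39.25.
Check P: distance² to centre = 13.25 ≤ 39.25, so it lies inside.
All remaining points lie in this disk, and no smaller disk contains both endpoints, so this is the minimum enclosing circle.
Diameter = 2r = 2√(39.25) ≈ 12.53.

12.53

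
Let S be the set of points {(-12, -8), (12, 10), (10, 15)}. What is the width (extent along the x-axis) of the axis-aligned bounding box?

max x = 12, min x = -12, so width = 24.

24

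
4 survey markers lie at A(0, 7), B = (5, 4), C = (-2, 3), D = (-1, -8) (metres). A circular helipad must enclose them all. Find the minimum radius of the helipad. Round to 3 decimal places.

The minimum enclosing circle of a finite set is fixed by two of the points (as a diameter) or three (as a circumcircle).
The farthest pair is A–D with squared distance 226. The circle on this segment as diameter has centre (-0.5, -0.5) and r² = 226/4 = 56.5.
Check B: distance² to centre = 50.5 ≤ 56.5, so it lies inside.
All remaining points lie in this disk, and no smaller disk contains both endpoints, so this is the minimum enclosing circle.
r = √(56.5) ≈ 7.517.

7.517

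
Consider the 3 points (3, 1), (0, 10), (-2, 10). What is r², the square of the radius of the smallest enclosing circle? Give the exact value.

26.5

Call the three points A, B, C in the order given.
Side lengths²: AB² = 90, AC² = 106, BC² = 4.
Since AC² = 106 ≥ 90 + 4 = 94, the angle opposite AC is not acute, so the smallest enclosing circle has AC as diameter.
Centre = midpoint of AC = (0.5, 5.5), r² = 106/4 = 26.5.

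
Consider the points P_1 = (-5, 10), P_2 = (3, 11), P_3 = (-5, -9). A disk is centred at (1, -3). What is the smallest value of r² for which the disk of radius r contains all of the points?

205

The required radius is the distance from (1, -3) to the farthest point.
Squared distances: 205, 200, 72.
Maximum is 205, attained at P_1.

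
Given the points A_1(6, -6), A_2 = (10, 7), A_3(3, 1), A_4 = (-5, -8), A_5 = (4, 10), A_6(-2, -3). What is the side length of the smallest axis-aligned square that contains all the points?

The bounding box has width 15 and height 18.
An axis-aligned square enclosing the set must have side ≥ max(width, height).
So the minimum side is max(15, 18) = 18.

18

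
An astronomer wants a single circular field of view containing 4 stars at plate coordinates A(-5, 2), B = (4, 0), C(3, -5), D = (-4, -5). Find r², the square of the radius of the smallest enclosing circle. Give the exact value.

The farthest pair is A–C with squared distance 113. The circle on this segment as diameter has centre (-1, -1.5) and r² = 113/4 = 28.25.
Check B: distance² to centre = 27.25 ≤ 28.25, so it lies inside.
All remaining points lie in this disk, and no smaller disk contains both endpoints, so this is the minimum enclosing circle.

28.25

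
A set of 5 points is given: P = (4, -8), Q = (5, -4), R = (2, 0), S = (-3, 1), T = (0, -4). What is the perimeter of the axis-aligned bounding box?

Width = max x − min x = 5 − (-3) = 8.
Height = max y − min y = 1 − (-8) = 9.
Perimeter = 2(8 + 9) = 34.

34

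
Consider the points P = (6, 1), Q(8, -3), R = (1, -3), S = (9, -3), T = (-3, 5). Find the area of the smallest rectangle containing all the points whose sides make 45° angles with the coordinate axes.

90

In coordinates u = x + y, v = x − y the rectangle is axis-aligned; the map (x,y)→(u,v) scales areas by 2.
u-values: 7, 5, -2, 6, 2; range = 7 − (-2) = 9.
v-values: 5, 11, 4, 12, -8; range = 12 − (-8) = 20.
Area = (9 × 20) / 2 = 90.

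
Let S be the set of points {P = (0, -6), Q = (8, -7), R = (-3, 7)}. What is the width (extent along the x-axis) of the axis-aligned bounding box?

11

max x = 8, min x = -3, so width = 11.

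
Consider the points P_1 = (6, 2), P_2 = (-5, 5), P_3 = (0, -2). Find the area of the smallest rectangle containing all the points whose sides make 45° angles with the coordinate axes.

In coordinates u = x + y, v = x − y the rectangle is axis-aligned; the map (x,y)→(u,v) scales areas by 2.
u-values: 8, 0, -2; range = 8 − (-2) = 10.
v-values: 4, -10, 2; range = 4 − (-10) = 14.
Area = (10 × 14) / 2 = 70.

70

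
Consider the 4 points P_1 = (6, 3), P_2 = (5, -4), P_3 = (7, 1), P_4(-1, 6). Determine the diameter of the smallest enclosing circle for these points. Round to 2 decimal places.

11.66

A smallest enclosing disk is always determined by at most three of the input points on its boundary.
The farthest pair is P_2–P_4 with squared distance 136. The circle on this segment as diameter has centre (2, 1) and r² = 136/4 = 34.
Check P_1: distance² to centre = 20 ≤ 34, so it lies inside.
All remaining points lie in this disk, and no smaller disk contains both endpoints, so this is the minimum enclosing circle.
Diameter = 2r = 2√34 ≈ 11.66.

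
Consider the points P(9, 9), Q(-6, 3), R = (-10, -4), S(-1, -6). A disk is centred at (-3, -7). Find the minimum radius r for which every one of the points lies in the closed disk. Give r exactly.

20

The required radius is the distance from (-3, -7) to the farthest point.
Squared distances: 400, 109, 58, 5.
Maximum is 400, attained at P.
r = √400 = 20.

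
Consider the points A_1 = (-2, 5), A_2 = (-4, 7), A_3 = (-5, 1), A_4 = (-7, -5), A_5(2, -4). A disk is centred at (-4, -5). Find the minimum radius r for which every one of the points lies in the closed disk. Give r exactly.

The required radius is the distance from (-4, -5) to the farthest point.
Squared distances: 104, 144, 37, 9, 37.
Maximum is 144, attained at A_2.
r = √144 = 12.

12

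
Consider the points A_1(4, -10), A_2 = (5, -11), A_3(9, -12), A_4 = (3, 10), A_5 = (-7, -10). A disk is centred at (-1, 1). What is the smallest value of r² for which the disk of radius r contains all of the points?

The required radius is the distance from (-1, 1) to the farthest point.
Squared distances: 146, 180, 269, 97, 157.
Maximum is 269, attained at A_3.

269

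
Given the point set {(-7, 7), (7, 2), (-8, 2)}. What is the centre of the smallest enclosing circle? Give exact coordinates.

(-0.5, 3.1)

Call the three points A, B, C in the order given.
Side lengths²: AB² = 221, AC² = 26, BC² = 225.
Since BC² = 225 < 221 + 26 = 247, the triangle is acute, so the smallest enclosing circle is the circumcircle.
Circumcentre = (-0.5, 3.1), r² = 57.46.
Centre = (-0.5, 3.1).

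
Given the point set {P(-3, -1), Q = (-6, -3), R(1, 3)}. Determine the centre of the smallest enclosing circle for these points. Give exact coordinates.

Side lengths²: PQ² = 13, PR² = 32, QR² = 85.
Since QR² = 85 ≥ 32 + 13 = 45, the angle opposite QR is not acute, so the smallest enclosing circle has QR as diameter.
Centre = midpoint of QR = (-2.5, 0), r² = 85/4 = 21.25.
Centre = (-2.5, 0).

(-2.5, 0)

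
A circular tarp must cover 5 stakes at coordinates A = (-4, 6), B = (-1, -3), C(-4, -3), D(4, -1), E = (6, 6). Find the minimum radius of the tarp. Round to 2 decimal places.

The farthest pair is C–E with squared distance 181. The circle on this segment as diameter has centre (1, 1.5) and r² = 181/4 = 45.25.
Check A: distance² to centre = 45.25 ≤ 45.25, so it lies inside.
All remaining points lie in this disk, and no smaller disk contains both endpoints, so this is the minimum enclosing circle.
r = √(45.25) ≈ 6.73.

6.73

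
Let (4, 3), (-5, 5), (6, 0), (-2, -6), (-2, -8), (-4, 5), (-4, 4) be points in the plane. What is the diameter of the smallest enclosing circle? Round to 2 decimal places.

14.25

The minimum enclosing circle is determined by three boundary points: (-5, 5), (6, 0), (-2, -8).
Their circumcentre is (-1.0625, -0.9375) with r² = 50.7578125.
The farthest remaining point (-4, 5) is at distance² 43.8828125 ≤ 50.7578125.
Diameter = 2r = 2√(50.7578125) ≈ 14.25.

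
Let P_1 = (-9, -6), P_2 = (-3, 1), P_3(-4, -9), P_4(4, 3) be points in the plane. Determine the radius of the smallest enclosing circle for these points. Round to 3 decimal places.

The farthest pair is P_1–P_4 with squared distance 250. The circle on this segment as diameter has centre (-2.5, -1.5) and r² = 250/4 = 62.5.
Check P_2: distance² to centre = 6.5 ≤ 62.5, so it lies inside.
All remaining points lie in this disk, and no smaller disk contains both endpoints, so this is the minimum enclosing circle.
r = √(62.5) ≈ 7.906.

7.906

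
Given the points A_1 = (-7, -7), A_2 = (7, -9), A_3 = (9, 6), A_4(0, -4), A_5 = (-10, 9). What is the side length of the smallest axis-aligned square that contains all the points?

19

The bounding box has width 19 and height 18.
An axis-aligned square enclosing the set must have side ≥ max(width, height).
So the minimum side is max(19, 18) = 19.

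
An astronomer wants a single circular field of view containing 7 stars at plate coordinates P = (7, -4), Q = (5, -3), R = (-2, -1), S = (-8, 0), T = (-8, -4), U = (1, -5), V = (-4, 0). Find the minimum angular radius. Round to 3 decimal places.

The minimum enclosing circle of a finite set is fixed by two of the points (as a diameter) or three (as a circumcircle).
The farthest pair is P–S with squared distance 241. The circle on this segment as diameter has centre (-0.5, -2) and r² = 241/4 = 60.25.
Check Q: distance² to centre = 31.25 ≤ 60.25, so it lies inside.
All remaining points lie in this disk, and no smaller disk contains both endpoints, so this is the minimum enclosing circle.
r = √(60.25) ≈ 7.762.

7.762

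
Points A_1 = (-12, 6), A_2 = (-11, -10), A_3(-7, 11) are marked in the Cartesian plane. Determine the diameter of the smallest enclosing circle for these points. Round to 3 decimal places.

21.378

Side lengths²: A_1A_2² = 257, A_1A_3² = 50, A_2A_3² = 457.
Since A_2A_3² = 457 ≥ 257 + 50 = 307, the angle opposite A_2A_3 is not acute, so the smallest enclosing circle has A_2A_3 as diameter.
Centre = midpoint of A_2A_3 = (-9, 0.5), r² = 457/4 = 114.25.
Diameter = 2r = 2√(114.25) ≈ 21.378.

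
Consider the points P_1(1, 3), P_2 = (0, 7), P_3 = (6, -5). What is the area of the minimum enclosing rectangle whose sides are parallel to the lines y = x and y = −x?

In coordinates u = x + y, v = x − y the rectangle is axis-aligned; the map (x,y)→(u,v) scales areas by 2.
u-values: 4, 7, 1; range = 7 − 1 = 6.
v-values: -2, -7, 11; range = 11 − (-7) = 18.
Area = (6 × 18) / 2 = 54.

54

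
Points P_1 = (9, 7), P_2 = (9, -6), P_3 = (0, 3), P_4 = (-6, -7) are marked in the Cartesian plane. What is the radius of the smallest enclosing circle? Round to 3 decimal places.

The minimum enclosing circle of a finite set is fixed by two of the points (as a diameter) or three (as a circumcircle).
The farthest pair is P_1–P_4 with squared distance 421. The circle on this segment as diameter has centre (1.5, 0) and r² = 421/4 = 105.25.
Check P_2: distance² to centre = 92.25 ≤ 105.25, so it lies inside.
All remaining points lie in this disk, and no smaller disk contains both endpoints, so this is the minimum enclosing circle.
r = √(105.25) ≈ 10.259.

10.259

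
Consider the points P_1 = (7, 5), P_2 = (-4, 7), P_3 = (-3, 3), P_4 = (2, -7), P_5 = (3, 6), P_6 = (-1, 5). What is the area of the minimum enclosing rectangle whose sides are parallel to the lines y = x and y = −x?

In coordinates u = x + y, v = x − y the rectangle is axis-aligned; the map (x,y)→(u,v) scales areas by 2.
u-values: 12, 3, 0, -5, 9, 4; range = 12 − (-5) = 17.
v-values: 2, -11, -6, 9, -3, -6; range = 9 − (-11) = 20.
Area = (17 × 20) / 2 = 170.

170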